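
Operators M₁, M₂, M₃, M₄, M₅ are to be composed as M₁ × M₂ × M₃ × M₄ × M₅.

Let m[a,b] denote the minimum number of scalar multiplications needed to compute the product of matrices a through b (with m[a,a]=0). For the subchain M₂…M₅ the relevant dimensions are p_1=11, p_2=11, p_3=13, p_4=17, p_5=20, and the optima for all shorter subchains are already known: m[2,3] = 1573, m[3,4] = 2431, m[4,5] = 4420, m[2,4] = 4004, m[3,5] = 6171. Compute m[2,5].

m[2,5] = min over k∈[2,4] of m[2,k]+m[k+1,5]+p_{1}·p_k·p_{5}.
k=2: 0 + 6171 + 11·11·20 = 8591; k=3: 1573 + 4420 + 11·13·20 = 8853; k=4: 4004 + 0 + 11·17·20 = 7744.
Minimum: 7744 at k=4.

7744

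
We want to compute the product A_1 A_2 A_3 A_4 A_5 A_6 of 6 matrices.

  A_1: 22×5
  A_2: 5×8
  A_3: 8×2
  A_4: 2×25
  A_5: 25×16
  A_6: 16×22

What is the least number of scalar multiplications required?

Adjacent pairs: A_1A_2 = 22·5·8 = 880; A_2A_3 = 5·8·2 = 80; A_3A_4 = 8·2·25 = 400; A_4A_5 = 2·25·16 = 800; A_5A_6 = 25·16·22 = 8800.
Length 3: A_1..A_3: k=1: 0+80+22·5·2=300; k=2: 880+0+22·8·2=1232 → min 300 | A_2..A_4: k=2: 0+400+5·8·25=1400; k=3: 80+0+5·2·25=330 → min 330 | A_3..A_5: k=3: 0+800+8·2·16=1056; k=4: 400+0+8·25·16=3600 → min 1056 | A_4..A_6: k=4: 0+8800+2·25·22=9900; k=5: 800+0+2·16·22=1504 → min 1504.
Length 4: A_1..A_4: k=1: 0+330+22·5·25=3080; k=2: 880+400+22·8·25=5680; k=3: 300+0+22·2·25=1400 → min 1400 | A_2..A_5: k=2: 0+1056+5·8·16=1696; k=3: 80+800+5·2·16=1040; k=4: 330+0+5·25·16=2330 → min 1040 | A_3..A_6: k=3: 0+1504+8·2·22=1856; k=4: 400+8800+8·25·22=13600; k=5: 1056+0+8·16·22=3872 → min 1856.
Length 5: A_1..A_5: k=1: 0+1040+22·5·16=2800; k=2: 880+1056+22·8·16=4752; k=3: 300+800+22·2·16=1804; k=4: 1400+0+22·25·16=10200 → min 1804 | A_2..A_6: k=2: 0+1856+5·8·22=2736; k=3: 80+1504+5·2·22=1804; k=4: 330+8800+5·25·22=11880; k=5: 1040+0+5·16·22=2800 → min 1804.
Length 6: A_1..A_6: k=1: 0+1804+22·5·22=4224; k=2: 880+1856+22·8·22=6608; k=3: 300+1504+22·2·22=2772; k=4: 1400+8800+22·25·22=22300; k=5: 1804+0+22·16·22=9548 → min 2772.
Optimal order: ((A_1 (A_2 A_3)) ((A_4 A_5) A_6)) with cost 2772.

2772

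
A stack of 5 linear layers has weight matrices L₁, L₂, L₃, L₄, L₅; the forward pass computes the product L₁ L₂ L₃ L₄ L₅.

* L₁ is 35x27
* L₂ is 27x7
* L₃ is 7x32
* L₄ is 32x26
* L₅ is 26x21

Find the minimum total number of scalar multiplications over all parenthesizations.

Adjacent pairs: L₁L₂ = 35·27·7 = 6615; L₂L₃ = 27·7·32 = 6048; L₃L₄ = 7·32·26 = 5824; L₄L₅ = 32·26·21 = 17472.
Length 3: L₁..L₃: k=1: 0+6048+35·27·32=36288; k=2: 6615+0+35·7·32=14455 → min 14455 | L₂..L₄: k=2: 0+5824+27·7·26=10738; k=3: 6048+0+27·32·26=28512 → min 10738 | L₃..L₅: k=3: 0+17472+7·32·21=22176; k=4: 5824+0+7·26·21=9646 → min 9646.
Length 4: L₁..L₄: k=1: 0+10738+35·27·26=35308; k=2: 6615+5824+35·7·26=18809; k=3: 14455+0+35·32·26=43575 → min 18809 | L₂..L₅: k=2: 0+9646+27·7·21=13615; k=3: 6048+17472+27·32·21=41664; k=4: 10738+0+27·26·21=25480 → min 13615.
Length 5: L₁..L₅: k=1: 0+13615+35·27·21=33460; k=2: 6615+9646+35·7·21=21406; k=3: 14455+17472+35·32·21=55447; k=4: 18809+0+35·26·21=37919 → min 21406.
Optimal order: ((L₁ L₂) ((L₃ L₄) L₅)) with cost 21406.

21406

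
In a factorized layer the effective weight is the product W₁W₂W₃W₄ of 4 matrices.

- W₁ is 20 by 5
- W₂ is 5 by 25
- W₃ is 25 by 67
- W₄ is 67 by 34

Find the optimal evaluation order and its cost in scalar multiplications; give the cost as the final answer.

Adjacent pairs: W₁W₂ = 20·5·25 = 2500; W₂W₃ = 5·25·67 = 8375; W₃W₄ = 25·67·34 = 56950.
Length 3: W₁..W₃: k=1: 0+8375+20·5·67=15075; k=2: 2500+0+20·25·67=36000 → min 15075 | W₂..W₄: k=2: 0+56950+5·25·34=61200; k=3: 8375+0+5·67·34=19765 → min 19765.
Length 4: W₁..W₄: k=1: 0+19765+20·5·34=23165; k=2: 2500+56950+20·25·34=76450; k=3: 15075+0+20·67·34=60635 → min 23165.
Optimal parenthesization: (W₁((W₂W₃)W₄)) with cost 23165.

23165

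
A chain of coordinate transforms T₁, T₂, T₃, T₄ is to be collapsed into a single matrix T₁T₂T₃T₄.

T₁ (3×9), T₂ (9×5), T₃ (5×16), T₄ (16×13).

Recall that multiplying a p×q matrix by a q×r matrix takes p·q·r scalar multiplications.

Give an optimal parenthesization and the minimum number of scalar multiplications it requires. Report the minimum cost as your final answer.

999

Adjacent pairs: T₁T₂ = 3·9·5 = 135; T₂T₃ = 9·5·16 = 720; T₃T₄ = 5·16·13 = 1040.
Length 3: T₁..T₃: k=1: 0+720+3·9·16=1152; k=2: 135+0+3·5·16=375 → min 375 | T₂..T₄: k=2: 0+1040+9·5·13=1625; k=3: 720+0+9·16·13=2592 → min 1625.
Length 4: T₁..T₄: k=1: 0+1625+3·9·13=1976; k=2: 135+1040+3·5·13=1370; k=3: 375+0+3·16·13=999 → min 999.
Optimal parenthesization: (((T₁T₂)T₃)T₄) with cost 999.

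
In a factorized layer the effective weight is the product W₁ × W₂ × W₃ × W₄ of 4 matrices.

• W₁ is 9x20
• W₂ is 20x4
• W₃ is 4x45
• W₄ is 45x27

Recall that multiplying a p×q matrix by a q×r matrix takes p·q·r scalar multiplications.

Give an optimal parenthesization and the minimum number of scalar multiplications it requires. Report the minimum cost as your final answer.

6552

Adjacent pairs: W₁W₂ = 9·20·4 = 720; W₂W₃ = 20·4·45 = 3600; W₃W₄ = 4·45·27 = 4860.
Length 3: W₁..W₃: k=1: 0+3600+9·20·45=11700; k=2: 720+0+9·4·45=2340 → min 2340 | W₂..W₄: k=2: 0+4860+20·4·27=7020; k=3: 3600+0+20·45·27=27900 → min 7020.
Length 4: W₁..W₄: k=1: 0+7020+9·20·27=11880; k=2: 720+4860+9·4·27=6552; k=3: 2340+0+9·45·27=13275 → min 6552.
Optimal parenthesization: ((W₁ × W₂) × (W₃ × W₄)) with cost 6552.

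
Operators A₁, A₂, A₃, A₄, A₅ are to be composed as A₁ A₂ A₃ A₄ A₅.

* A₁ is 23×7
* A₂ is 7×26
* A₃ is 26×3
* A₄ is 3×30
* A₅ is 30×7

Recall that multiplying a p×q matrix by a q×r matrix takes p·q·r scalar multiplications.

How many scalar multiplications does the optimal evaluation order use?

Adjacent pairs: A₁A₂ = 23·7·26 = 4186; A₂A₃ = 7·26·3 = 546; A₃A₄ = 26·3·30 = 2340; A₄A₅ = 3·30·7 = 630.
Length 3: A₁..A₃: k=1: 0+546+23·7·3=1029; k=2: 4186+0+23·26·3=5980 → min 1029 | A₂..A₄: k=2: 0+2340+7·26·30=7800; k=3: 546+0+7·3·30=1176 → min 1176 | A₃..A₅: k=3: 0+630+26·3·7=1176; k=4: 2340+0+26·30·7=7800 → min 1176.
Length 4: A₁..A₄: k=1: 0+1176+23·7·30=6006; k=2: 4186+2340+23·26·30=24466; k=3: 1029+0+23·3·30=3099 → min 3099 | A₂..A₅: k=2: 0+1176+7·26·7=2450; k=3: 546+630+7·3·7=1323; k=4: 1176+0+7·30·7=2646 → min 1323.
Length 5: A₁..A₅: k=1: 0+1323+23·7·7=2450; k=2: 4186+1176+23·26·7=9548; k=3: 1029+630+23·3·7=2142; k=4: 3099+0+23·30·7=7929 → min 2142.
Optimal order: ((A₁ (A₂ A₃)) (A₄ A₅)) with cost 2142.

2142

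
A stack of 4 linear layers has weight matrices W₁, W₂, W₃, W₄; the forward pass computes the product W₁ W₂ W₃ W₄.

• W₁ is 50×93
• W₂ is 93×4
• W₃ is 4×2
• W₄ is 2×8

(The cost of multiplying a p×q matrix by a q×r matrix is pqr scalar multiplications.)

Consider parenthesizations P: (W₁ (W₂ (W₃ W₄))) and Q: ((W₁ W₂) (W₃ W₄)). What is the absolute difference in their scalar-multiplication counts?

19976

Order P = (W₁ (W₂ (W₃ W₄))): (W₃ W₄): 4×2 by 2×8 → 4×8, cost 4·2·8 = 64; (W₂ (W₃ W₄)): 93×4 by 4×8 → 93×8, cost 93·4·8 = 2976; cumulative 3040; (W₁ (W₂ (W₃ W₄))): 50×93 by 93×8 → 50×8, cost 50·93·8 = 37200; cumulative 40240. Total 40240.
Order Q = ((W₁ W₂) (W₃ W₄)): (W₁ W₂): 50×93 by 93×4 → 50×4, cost 50·93·4 = 18600; (W₃ W₄): 4×2 by 2×8 → 4×8, cost 4·2·8 = 64; ((W₁ W₂) (W₃ W₄)): 50×4 by 4×8 → 50×8, cost 50·4·8 = 1600; cumulative 20264. Total 20264.
Difference: |40240 − 20264| = 19976.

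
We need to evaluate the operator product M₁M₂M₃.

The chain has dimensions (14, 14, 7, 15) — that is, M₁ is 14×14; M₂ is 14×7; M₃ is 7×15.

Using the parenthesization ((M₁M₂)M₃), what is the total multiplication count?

2842

(M₁M₂): 14×14 by 14×7 → 14×7, cost 14·14·7 = 1372
((M₁M₂)M₃): 14×7 by 7×15 → 14×15, cost 14·7·15 = 1470; cumulative 2842
Total: 2842 scalar multiplications.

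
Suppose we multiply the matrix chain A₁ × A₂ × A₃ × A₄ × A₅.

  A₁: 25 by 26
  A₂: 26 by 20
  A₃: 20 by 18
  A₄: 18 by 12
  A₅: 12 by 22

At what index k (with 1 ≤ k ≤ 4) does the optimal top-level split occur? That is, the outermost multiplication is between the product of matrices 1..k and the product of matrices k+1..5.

Adjacent pairs: A₁A₂ = 25·26·20 = 13000; A₂A₃ = 26·20·18 = 9360; A₃A₄ = 20·18·12 = 4320; A₄A₅ = 18·12·22 = 4752.
Length 3: A₁..A₃: k=1: 0+9360+25·26·18=21060; k=2: 13000+0+25·20·18=22000 → min 21060 | A₂..A₄: k=2: 0+4320+26·20·12=10560; k=3: 9360+0+26·18·12=14976 → min 10560 | A₃..A₅: k=3: 0+4752+20·18·22=12672; k=4: 4320+0+20·12·22=9600 → min 9600.
Length 4: A₁..A₄: k=1: 0+10560+25·26·12=18360; k=2: 13000+4320+25·20·12=23320; k=3: 21060+0+25·18·12=26460 → min 18360 | A₂..A₅: k=2: 0+9600+26·20·22=21040; k=3: 9360+4752+26·18·22=24408; k=4: 10560+0+26·12·22=17424 → min 17424.
Top-level splits: k=1: (A₁..A₁)·(A₂..A₅) → 0+17424+25·26·22 = 31724; k=2: (A₁..A₂)·(A₃..A₅) → 13000+9600+25·20·22 = 33600; k=3: (A₁..A₃)·(A₄..A₅) → 21060+4752+25·18·22 = 35712; k=4: (A₁..A₄)·(A₅..A₅) → 18360+0+25·12·22 = 24960.
Best split is after A₄, i.e. k = 4.

4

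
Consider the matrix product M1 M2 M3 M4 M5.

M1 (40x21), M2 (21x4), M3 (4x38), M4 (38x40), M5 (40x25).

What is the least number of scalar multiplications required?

17440

Adjacent pairs: M1M2 = 40·21·4 = 3360; M2M3 = 21·4·38 = 3192; M3M4 = 4·38·40 = 6080; M4M5 = 38·40·25 = 38000.
Length 3: M1..M3: k=1: 0+3192+40·21·38=35112; k=2: 3360+0+40·4·38=9440 → min 9440 | M2..M4: k=2: 0+6080+21·4·40=9440; k=3: 3192+0+21·38·40=35112 → min 9440 | M3..M5: k=3: 0+38000+4·38·25=41800; k=4: 6080+0+4·40·25=10080 → min 10080.
Length 4: M1..M4: k=1: 0+9440+40·21·40=43040; k=2: 3360+6080+40·4·40=15840; k=3: 9440+0+40·38·40=70240 → min 15840 | M2..M5: k=2: 0+10080+21·4·25=12180; k=3: 3192+38000+21·38·25=61142; k=4: 9440+0+21·40·25=30440 → min 12180.
Length 5: M1..M5: k=1: 0+12180+40·21·25=33180; k=2: 3360+10080+40·4·25=17440; k=3: 9440+38000+40·38·25=85440; k=4: 15840+0+40·40·25=55840 → min 17440.
Optimal order: ((M1 M2) ((M3 M4) M5)) with cost 17440.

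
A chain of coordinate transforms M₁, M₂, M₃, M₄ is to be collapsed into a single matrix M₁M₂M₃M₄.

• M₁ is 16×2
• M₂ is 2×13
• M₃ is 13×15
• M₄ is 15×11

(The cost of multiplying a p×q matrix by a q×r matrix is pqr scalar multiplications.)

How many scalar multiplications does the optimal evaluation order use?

Adjacent pairs: M₁M₂ = 16·2·13 = 416; M₂M₃ = 2·13·15 = 390; M₃M₄ = 13·15·11 = 2145.
Length 3: M₁..M₃: k=1: 0+390+16·2·15=870; k=2: 416+0+16·13·15=3536 → min 870 | M₂..M₄: k=2: 0+2145+2·13·11=2431; k=3: 390+0+2·15·11=720 → min 720.
Length 4: M₁..M₄: k=1: 0+720+16·2·11=1072; k=2: 416+2145+16·13·11=4849; k=3: 870+0+16·15·11=3510 → min 1072.
Optimal order: (M₁((M₂M₃)M₄)) with cost 1072.

1072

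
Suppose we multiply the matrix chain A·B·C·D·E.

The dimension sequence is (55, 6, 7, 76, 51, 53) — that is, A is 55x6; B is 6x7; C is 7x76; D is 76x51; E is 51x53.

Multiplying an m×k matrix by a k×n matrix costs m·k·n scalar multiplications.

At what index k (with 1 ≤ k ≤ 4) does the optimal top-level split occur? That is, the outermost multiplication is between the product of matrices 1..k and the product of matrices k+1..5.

1

Adjacent pairs: AB = 55·6·7 = 2310; BC = 6·7·76 = 3192; CD = 7·76·51 = 27132; DE = 76·51·53 = 205428.
Length 3: A..C: k=1: 0+3192+55·6·76=28272; k=2: 2310+0+55·7·76=31570 → min 28272 | B..D: k=2: 0+27132+6·7·51=29274; k=3: 3192+0+6·76·51=26448 → min 26448 | C..E: k=3: 0+205428+7·76·53=233624; k=4: 27132+0+7·51·53=46053 → min 46053.
Length 4: A..D: k=1: 0+26448+55·6·51=43278; k=2: 2310+27132+55·7·51=49077; k=3: 28272+0+55·76·51=241452 → min 43278 | B..E: k=2: 0+46053+6·7·53=48279; k=3: 3192+205428+6·76·53=232788; k=4: 26448+0+6·51·53=42666 → min 42666.
Top-level splits: k=1: (A..A)·(B..E) → 0+42666+55·6·53 = 60156; k=2: (A..B)·(C..E) → 2310+46053+55·7·53 = 68768; k=3: (A..C)·(D..E) → 28272+205428+55·76·53 = 455240; k=4: (A..D)·(E..E) → 43278+0+55·51·53 = 191943.
Best split is after A, i.e. k = 1.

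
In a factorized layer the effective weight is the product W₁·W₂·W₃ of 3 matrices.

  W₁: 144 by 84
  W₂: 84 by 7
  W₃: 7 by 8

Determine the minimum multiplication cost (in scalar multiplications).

92736

Order (W₁·(W₂·W₃)): (W₂·W₃): 84×7 by 7×8 → 84×8, cost 84·7·8 = 4704; (W₁·(W₂·W₃)): 144×84 by 84×8 → 144×8, cost 144·84·8 = 96768; cumulative 101472. Total 101472.
Order ((W₁·W₂)·W₃): (W₁·W₂): 144×84 by 84×7 → 144×7, cost 144·84·7 = 84672; ((W₁·W₂)·W₃): 144×7 by 7×8 → 144×8, cost 144·7·8 = 8064; cumulative 92736. Total 92736.
Minimum: 92736.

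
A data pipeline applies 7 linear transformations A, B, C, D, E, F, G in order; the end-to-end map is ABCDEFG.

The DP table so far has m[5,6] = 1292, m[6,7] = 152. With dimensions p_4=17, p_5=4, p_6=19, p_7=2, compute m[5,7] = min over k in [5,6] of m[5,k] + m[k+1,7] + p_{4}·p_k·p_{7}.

288

m[5,7] = min over k∈[5,6] of m[5,k]+m[k+1,7]+p_{4}·p_k·p_{7}.
k=5: 0 + 152 + 17·4·2 = 288; k=6: 1292 + 0 + 17·19·2 = 1938.
Minimum: 288 at k=5.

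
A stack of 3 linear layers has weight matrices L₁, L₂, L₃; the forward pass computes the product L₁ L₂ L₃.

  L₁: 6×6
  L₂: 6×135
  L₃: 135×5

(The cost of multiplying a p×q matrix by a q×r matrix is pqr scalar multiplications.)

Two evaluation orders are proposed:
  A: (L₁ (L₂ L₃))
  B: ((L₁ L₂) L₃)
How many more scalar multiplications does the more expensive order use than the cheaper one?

4680

Order A = (L₁ (L₂ L₃)): (L₂ L₃): 6×135 by 135×5 → 6×5, cost 6·135·5 = 4050; (L₁ (L₂ L₃)): 6×6 by 6×5 → 6×5, cost 6·6·5 = 180; cumulative 4230. Total 4230.
Order B = ((L₁ L₂) L₃): (L₁ L₂): 6×6 by 6×135 → 6×135, cost 6·6·135 = 4860; ((L₁ L₂) L₃): 6×135 by 135×5 → 6×5, cost 6·135·5 = 4050; cumulative 8910. Total 8910.
Difference: |4230 − 8910| = 4680.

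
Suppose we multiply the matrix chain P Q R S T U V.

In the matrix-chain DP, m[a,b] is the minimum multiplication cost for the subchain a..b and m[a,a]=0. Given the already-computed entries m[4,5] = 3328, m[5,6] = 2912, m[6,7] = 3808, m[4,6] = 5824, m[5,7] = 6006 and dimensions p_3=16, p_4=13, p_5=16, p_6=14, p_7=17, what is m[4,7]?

m[4,7] = min over k∈[4,6] of m[4,k]+m[k+1,7]+p_{3}·p_k·p_{7}.
k=4: 0 + 6006 + 16·13·17 = 9542; k=5: 3328 + 3808 + 16·16·17 = 11488; k=6: 5824 + 0 + 16·14·17 = 9632.
Minimum: 9542 at k=4.

9542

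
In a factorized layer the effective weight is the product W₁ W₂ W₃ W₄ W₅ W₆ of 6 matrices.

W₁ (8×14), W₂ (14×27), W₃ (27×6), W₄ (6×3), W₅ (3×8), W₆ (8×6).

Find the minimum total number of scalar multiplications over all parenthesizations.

Adjacent pairs: W₁W₂ = 8·14·27 = 3024; W₂W₃ = 14·27·6 = 2268; W₃W₄ = 27·6·3 = 486; W₄W₅ = 6·3·8 = 144; W₅W₆ = 3·8·6 = 144.
Length 3: W₁..W₃: k=1: 0+2268+8·14·6=2940; k=2: 3024+0+8·27·6=4320 → min 2940 | W₂..W₄: k=2: 0+486+14·27·3=1620; k=3: 2268+0+14·6·3=2520 → min 1620 | W₃..W₅: k=3: 0+144+27·6·8=1440; k=4: 486+0+27·3·8=1134 → min 1134 | W₄..W₆: k=4: 0+144+6·3·6=252; k=5: 144+0+6·8·6=432 → min 252.
Length 4: W₁..W₄: k=1: 0+1620+8·14·3=1956; k=2: 3024+486+8·27·3=4158; k=3: 2940+0+8·6·3=3084 → min 1956 | W₂..W₅: k=2: 0+1134+14·27·8=4158; k=3: 2268+144+14·6·8=3084; k=4: 1620+0+14·3·8=1956 → min 1956 | W₃..W₆: k=3: 0+252+27·6·6=1224; k=4: 486+144+27·3·6=1116; k=5: 1134+0+27·8·6=2430 → min 1116.
Length 5: W₁..W₅: k=1: 0+1956+8·14·8=2852; k=2: 3024+1134+8·27·8=5886; k=3: 2940+144+8·6·8=3468; k=4: 1956+0+8·3·8=2148 → min 2148 | W₂..W₆: k=2: 0+1116+14·27·6=3384; k=3: 2268+252+14·6·6=3024; k=4: 1620+144+14·3·6=2016; k=5: 1956+0+14·8·6=2628 → min 2016.
Length 6: W₁..W₆: k=1: 0+2016+8·14·6=2688; k=2: 3024+1116+8·27·6=5436; k=3: 2940+252+8·6·6=3480; k=4: 1956+144+8·3·6=2244; k=5: 2148+0+8·8·6=2532 → min 2244.
Optimal order: ((W₁ (W₂ (W₃ W₄))) (W₅ W₆)) with cost 2244.

2244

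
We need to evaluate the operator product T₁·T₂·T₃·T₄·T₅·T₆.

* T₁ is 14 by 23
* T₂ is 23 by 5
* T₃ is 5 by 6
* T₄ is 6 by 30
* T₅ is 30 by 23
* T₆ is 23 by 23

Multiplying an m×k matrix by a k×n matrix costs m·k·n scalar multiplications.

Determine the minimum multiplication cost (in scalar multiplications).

10215

Adjacent pairs: T₁T₂ = 14·23·5 = 1610; T₂T₃ = 23·5·6 = 690; T₃T₄ = 5·6·30 = 900; T₄T₅ = 6·30·23 = 4140; T₅T₆ = 30·23·23 = 15870.
Length 3: T₁..T₃: k=1: 0+690+14·23·6=2622; k=2: 1610+0+14·5·6=2030 → min 2030 | T₂..T₄: k=2: 0+900+23·5·30=4350; k=3: 690+0+23·6·30=4830 → min 4350 | T₃..T₅: k=3: 0+4140+5·6·23=4830; k=4: 900+0+5·30·23=4350 → min 4350 | T₄..T₆: k=4: 0+15870+6·30·23=20010; k=5: 4140+0+6·23·23=7314 → min 7314.
Length 4: T₁..T₄: k=1: 0+4350+14·23·30=14010; k=2: 1610+900+14·5·30=4610; k=3: 2030+0+14·6·30=4550 → min 4550 | T₂..T₅: k=2: 0+4350+23·5·23=6995; k=3: 690+4140+23·6·23=8004; k=4: 4350+0+23·30·23=20220 → min 6995 | T₃..T₆: k=3: 0+7314+5·6·23=8004; k=4: 900+15870+5·30·23=20220; k=5: 4350+0+5·23·23=6995 → min 6995.
Length 5: T₁..T₅: k=1: 0+6995+14·23·23=14401; k=2: 1610+4350+14·5·23=7570; k=3: 2030+4140+14·6·23=8102; k=4: 4550+0+14·30·23=14210 → min 7570 | T₂..T₆: k=2: 0+6995+23·5·23=9640; k=3: 690+7314+23·6·23=11178; k=4: 4350+15870+23·30·23=36090; k=5: 6995+0+23·23·23=19162 → min 9640.
Length 6: T₁..T₆: k=1: 0+9640+14·23·23=17046; k=2: 1610+6995+14·5·23=10215; k=3: 2030+7314+14·6·23=11276; k=4: 4550+15870+14·30·23=30080; k=5: 7570+0+14·23·23=14976 → min 10215.
Optimal order: ((T₁·T₂)·(((T₃·T₄)·T₅)·T₆)) with cost 10215.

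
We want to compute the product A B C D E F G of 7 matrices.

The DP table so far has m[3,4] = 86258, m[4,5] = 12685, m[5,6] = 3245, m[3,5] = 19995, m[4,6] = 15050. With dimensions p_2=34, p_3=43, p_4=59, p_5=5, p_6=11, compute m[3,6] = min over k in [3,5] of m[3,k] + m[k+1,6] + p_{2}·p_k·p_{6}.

m[3,6] = min over k∈[3,5] of m[3,k]+m[k+1,6]+p_{2}·p_k·p_{6}.
k=3: 0 + 15050 + 34·43·11 = 31132; k=4: 86258 + 3245 + 34·59·11 = 111569; k=5: 19995 + 0 + 34·5·11 = 21865.
Minimum: 21865 at k=5.

21865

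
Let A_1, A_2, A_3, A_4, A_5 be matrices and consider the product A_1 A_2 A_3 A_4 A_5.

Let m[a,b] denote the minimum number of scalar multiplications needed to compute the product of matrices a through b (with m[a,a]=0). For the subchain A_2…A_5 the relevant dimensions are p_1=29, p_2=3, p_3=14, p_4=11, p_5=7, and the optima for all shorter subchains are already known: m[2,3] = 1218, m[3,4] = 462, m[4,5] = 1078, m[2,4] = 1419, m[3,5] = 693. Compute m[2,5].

m[2,5] = min over k∈[2,4] of m[2,k]+m[k+1,5]+p_{1}·p_k·p_{5}.
k=2: 0 + 693 + 29·3·7 = 1302; k=3: 1218 + 1078 + 29·14·7 = 5138; k=4: 1419 + 0 + 29·11·7 = 3652.
Minimum: 1302 at k=2.

1302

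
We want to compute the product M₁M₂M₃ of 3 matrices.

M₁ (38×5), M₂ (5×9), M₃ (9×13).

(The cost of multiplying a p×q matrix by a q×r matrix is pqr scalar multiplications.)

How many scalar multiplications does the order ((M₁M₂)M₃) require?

6156

(M₁M₂): 38×5 by 5×9 → 38×9, cost 38·5·9 = 1710
((M₁M₂)M₃): 38×9 by 9×13 → 38×13, cost 38·9·13 = 4446; cumulative 6156
Total: 6156 scalar multiplications.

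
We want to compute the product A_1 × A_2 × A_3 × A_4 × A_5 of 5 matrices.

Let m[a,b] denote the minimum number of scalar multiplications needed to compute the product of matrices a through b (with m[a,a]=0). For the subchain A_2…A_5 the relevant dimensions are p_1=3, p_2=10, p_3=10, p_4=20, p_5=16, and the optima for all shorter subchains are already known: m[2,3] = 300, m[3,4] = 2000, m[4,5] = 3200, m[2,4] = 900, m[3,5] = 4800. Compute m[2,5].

1860

m[2,5] = min over k∈[2,4] of m[2,k]+m[k+1,5]+p_{1}·p_k·p_{5}.
k=2: 0 + 4800 + 3·10·16 = 5280; k=3: 300 + 3200 + 3·10·16 = 3980; k=4: 900 + 0 + 3·20·16 = 1860.
Minimum: 1860 at k=4.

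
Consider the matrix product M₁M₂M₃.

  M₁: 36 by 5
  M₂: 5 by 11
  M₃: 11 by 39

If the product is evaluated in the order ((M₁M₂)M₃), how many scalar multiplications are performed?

(M₁M₂): 36×5 by 5×11 → 36×11, cost 36·5·11 = 1980
((M₁M₂)M₃): 36×11 by 11×39 → 36×39, cost 36·11·39 = 15444; cumulative 17424
Total: 17424 scalar multiplications.

17424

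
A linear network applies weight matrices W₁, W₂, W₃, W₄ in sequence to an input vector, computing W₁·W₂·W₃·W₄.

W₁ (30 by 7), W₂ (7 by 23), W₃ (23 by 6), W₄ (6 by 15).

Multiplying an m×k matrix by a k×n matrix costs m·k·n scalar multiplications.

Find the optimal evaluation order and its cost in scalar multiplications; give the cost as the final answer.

Adjacent pairs: W₁W₂ = 30·7·23 = 4830; W₂W₃ = 7·23·6 = 966; W₃W₄ = 23·6·15 = 2070.
Length 3: W₁..W₃: k=1: 0+966+30·7·6=2226; k=2: 4830+0+30·23·6=8970 → min 2226 | W₂..W₄: k=2: 0+2070+7·23·15=4485; k=3: 966+0+7·6·15=1596 → min 1596.
Length 4: W₁..W₄: k=1: 0+1596+30·7·15=4746; k=2: 4830+2070+30·23·15=17250; k=3: 2226+0+30·6·15=4926 → min 4746.
Optimal parenthesization: (W₁·((W₂·W₃)·W₄)) with cost 4746.

4746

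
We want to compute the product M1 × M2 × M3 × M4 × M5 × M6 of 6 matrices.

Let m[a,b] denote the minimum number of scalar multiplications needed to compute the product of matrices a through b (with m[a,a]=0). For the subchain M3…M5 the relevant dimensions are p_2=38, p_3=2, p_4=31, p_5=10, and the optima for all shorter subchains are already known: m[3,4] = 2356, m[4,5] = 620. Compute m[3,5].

m[3,5] = min over k∈[3,4] of m[3,k]+m[k+1,5]+p_{2}·p_k·p_{5}.
k=3: 0 + 620 + 38·2·10 = 1380; k=4: 2356 + 0 + 38·31·10 = 14136.
Minimum: 1380 at k=3.

1380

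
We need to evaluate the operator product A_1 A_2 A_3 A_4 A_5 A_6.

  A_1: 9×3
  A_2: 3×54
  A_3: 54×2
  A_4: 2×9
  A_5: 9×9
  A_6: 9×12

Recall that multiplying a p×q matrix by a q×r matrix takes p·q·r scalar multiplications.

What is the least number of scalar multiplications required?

Adjacent pairs: A_1A_2 = 9·3·54 = 1458; A_2A_3 = 3·54·2 = 324; A_3A_4 = 54·2·9 = 972; A_4A_5 = 2·9·9 = 162; A_5A_6 = 9·9·12 = 972.
Length 3: A_1..A_3: k=1: 0+324+9·3·2=378; k=2: 1458+0+9·54·2=2430 → min 378 | A_2..A_4: k=2: 0+972+3·54·9=2430; k=3: 324+0+3·2·9=378 → min 378 | A_3..A_5: k=3: 0+162+54·2·9=1134; k=4: 972+0+54·9·9=5346 → min 1134 | A_4..A_6: k=4: 0+972+2·9·12=1188; k=5: 162+0+2·9·12=378 → min 378.
Length 4: A_1..A_4: k=1: 0+378+9·3·9=621; k=2: 1458+972+9·54·9=6804; k=3: 378+0+9·2·9=540 → min 540 | A_2..A_5: k=2: 0+1134+3·54·9=2592; k=3: 324+162+3·2·9=540; k=4: 378+0+3·9·9=621 → min 540 | A_3..A_6: k=3: 0+378+54·2·12=1674; k=4: 972+972+54·9·12=7776; k=5: 1134+0+54·9·12=6966 → min 1674.
Length 5: A_1..A_5: k=1: 0+540+9·3·9=783; k=2: 1458+1134+9·54·9=6966; k=3: 378+162+9·2·9=702; k=4: 540+0+9·9·9=1269 → min 702 | A_2..A_6: k=2: 0+1674+3·54·12=3618; k=3: 324+378+3·2·12=774; k=4: 378+972+3·9·12=1674; k=5: 540+0+3·9·12=864 → min 774.
Length 6: A_1..A_6: k=1: 0+774+9·3·12=1098; k=2: 1458+1674+9·54·12=8964; k=3: 378+378+9·2·12=972; k=4: 540+972+9·9·12=2484; k=5: 702+0+9·9·12=1674 → min 972.
Optimal order: ((A_1 (A_2 A_3)) ((A_4 A_5) A_6)) with cost 972.

972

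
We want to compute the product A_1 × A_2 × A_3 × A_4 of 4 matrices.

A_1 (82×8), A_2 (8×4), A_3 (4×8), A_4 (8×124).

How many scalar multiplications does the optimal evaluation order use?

47264

Adjacent pairs: A_1A_2 = 82·8·4 = 2624; A_2A_3 = 8·4·8 = 256; A_3A_4 = 4·8·124 = 3968.
Length 3: A_1..A_3: k=1: 0+256+82·8·8=5504; k=2: 2624+0+82·4·8=5248 → min 5248 | A_2..A_4: k=2: 0+3968+8·4·124=7936; k=3: 256+0+8·8·124=8192 → min 7936.
Length 4: A_1..A_4: k=1: 0+7936+82·8·124=89280; k=2: 2624+3968+82·4·124=47264; k=3: 5248+0+82·8·124=86592 → min 47264.
Optimal order: ((A_1 × A_2) × (A_3 × A_4)) with cost 47264.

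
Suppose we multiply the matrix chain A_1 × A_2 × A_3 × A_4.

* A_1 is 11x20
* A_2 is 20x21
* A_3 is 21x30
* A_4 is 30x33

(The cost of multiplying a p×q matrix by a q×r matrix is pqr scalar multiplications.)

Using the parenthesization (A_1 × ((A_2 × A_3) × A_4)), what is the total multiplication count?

(A_2 × A_3): 20×21 by 21×30 → 20×30, cost 20·21·30 = 12600
((A_2 × A_3) × A_4): 20×30 by 30×33 → 20×33, cost 20·30·33 = 19800; cumulative 32400
(A_1 × ((A_2 × A_3) × A_4)): 11×20 by 20×33 → 11×33, cost 11·20·33 = 7260; cumulative 39660
Total: 39660 scalar multiplications.

39660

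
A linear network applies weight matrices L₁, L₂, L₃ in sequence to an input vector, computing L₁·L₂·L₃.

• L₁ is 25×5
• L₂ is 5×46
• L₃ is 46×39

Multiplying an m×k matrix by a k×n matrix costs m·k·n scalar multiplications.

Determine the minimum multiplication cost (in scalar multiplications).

Order (L₁·(L₂·L₃)): (L₂·L₃): 5×46 by 46×39 → 5×39, cost 5·46·39 = 8970; (L₁·(L₂·L₃)): 25×5 by 5×39 → 25×39, cost 25·5·39 = 4875; cumulative 13845. Total 13845.
Order ((L₁·L₂)·L₃): (L₁·L₂): 25×5 by 5×46 → 25×46, cost 25·5·46 = 5750; ((L₁·L₂)·L₃): 25×46 by 46×39 → 25×39, cost 25·46·39 = 44850; cumulative 50600. Total 50600.
Minimum: 13845.

13845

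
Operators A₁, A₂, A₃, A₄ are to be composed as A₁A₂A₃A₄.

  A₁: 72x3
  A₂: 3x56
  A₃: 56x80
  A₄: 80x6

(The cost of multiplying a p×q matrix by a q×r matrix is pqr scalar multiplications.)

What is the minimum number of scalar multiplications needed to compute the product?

Adjacent pairs: A₁A₂ = 72·3·56 = 12096; A₂A₃ = 3·56·80 = 13440; A₃A₄ = 56·80·6 = 26880.
Length 3: A₁..A₃: k=1: 0+13440+72·3·80=30720; k=2: 12096+0+72·56·80=334656 → min 30720 | A₂..A₄: k=2: 0+26880+3·56·6=27888; k=3: 13440+0+3·80·6=14880 → min 14880.
Length 4: A₁..A₄: k=1: 0+14880+72·3·6=16176; k=2: 12096+26880+72·56·6=63168; k=3: 30720+0+72·80·6=65280 → min 16176.
Optimal order: (A₁((A₂A₃)A₄)) with cost 16176.

16176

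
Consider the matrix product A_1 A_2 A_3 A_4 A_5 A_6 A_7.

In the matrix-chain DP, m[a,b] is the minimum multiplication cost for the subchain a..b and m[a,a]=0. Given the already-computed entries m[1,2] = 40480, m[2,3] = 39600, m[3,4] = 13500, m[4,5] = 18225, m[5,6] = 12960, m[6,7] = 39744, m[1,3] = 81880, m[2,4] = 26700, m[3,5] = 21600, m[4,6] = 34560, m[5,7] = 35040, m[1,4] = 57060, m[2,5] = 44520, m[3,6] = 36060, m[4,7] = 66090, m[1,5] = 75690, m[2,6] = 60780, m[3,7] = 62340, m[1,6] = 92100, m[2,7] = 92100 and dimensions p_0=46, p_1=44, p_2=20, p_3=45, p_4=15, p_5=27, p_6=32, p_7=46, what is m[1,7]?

123840

m[1,7] = min over k∈[1,6] of m[1,k]+m[k+1,7]+p_{0}·p_k·p_{7}.
k=1: 0 + 92100 + 46·44·46 = 185204; k=2: 40480 + 62340 + 46·20·46 = 145140; k=3: 81880 + 66090 + 46·45·46 = 243190; k=4: 57060 + 35040 + 46·15·46 = 123840; k=5: 75690 + 39744 + 46·27·46 = 172566; k=6: 92100 + 0 + 46·32·46 = 159812.
Minimum: 123840 at k=4.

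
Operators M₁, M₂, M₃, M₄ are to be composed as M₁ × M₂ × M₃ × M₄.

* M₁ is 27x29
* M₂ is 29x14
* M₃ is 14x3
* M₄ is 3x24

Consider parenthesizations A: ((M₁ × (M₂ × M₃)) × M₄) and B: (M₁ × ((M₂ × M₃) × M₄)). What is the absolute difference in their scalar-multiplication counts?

16587

Order A = ((M₁ × (M₂ × M₃)) × M₄): (M₂ × M₃): 29×14 by 14×3 → 29×3, cost 29·14·3 = 1218; (M₁ × (M₂ × M₃)): 27×29 by 29×3 → 27×3, cost 27·29·3 = 2349; cumulative 3567; ((M₁ × (M₂ × M₃)) × M₄): 27×3 by 3×24 → 27×24, cost 27·3·24 = 1944; cumulative 5511. Total 5511.
Order B = (M₁ × ((M₂ × M₃) × M₄)): (M₂ × M₃): 29×14 by 14×3 → 29×3, cost 29·14·3 = 1218; ((M₂ × M₃) × M₄): 29×3 by 3×24 → 29×24, cost 29·3·24 = 2088; cumulative 3306; (M₁ × ((M₂ × M₃) × M₄)): 27×29 by 29×24 → 27×24, cost 27·29·24 = 18792; cumulative 22098. Total 22098.
Difference: |5511 − 22098| = 16587.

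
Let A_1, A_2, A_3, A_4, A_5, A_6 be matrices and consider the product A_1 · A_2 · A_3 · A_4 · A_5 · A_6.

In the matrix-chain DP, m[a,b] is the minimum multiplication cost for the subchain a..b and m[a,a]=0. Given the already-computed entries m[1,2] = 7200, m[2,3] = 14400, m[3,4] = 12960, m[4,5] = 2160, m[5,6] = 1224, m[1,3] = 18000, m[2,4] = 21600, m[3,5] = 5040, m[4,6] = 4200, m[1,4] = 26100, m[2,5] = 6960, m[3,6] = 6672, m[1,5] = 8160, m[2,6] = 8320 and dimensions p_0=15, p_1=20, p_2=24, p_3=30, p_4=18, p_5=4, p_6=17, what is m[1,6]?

9180

m[1,6] = min over k∈[1,5] of m[1,k]+m[k+1,6]+p_{0}·p_k·p_{6}.
k=1: 0 + 8320 + 15·20·17 = 13420; k=2: 7200 + 6672 + 15·24·17 = 19992; k=3: 18000 + 4200 + 15·30·17 = 29850; k=4: 26100 + 1224 + 15·18·17 = 31914; k=5: 8160 + 0 + 15·4·17 = 9180.
Minimum: 9180 at k=5.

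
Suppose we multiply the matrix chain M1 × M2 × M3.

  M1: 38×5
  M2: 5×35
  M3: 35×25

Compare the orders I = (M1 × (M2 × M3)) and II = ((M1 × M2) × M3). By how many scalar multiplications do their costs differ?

30775

Order I = (M1 × (M2 × M3)): (M2 × M3): 5×35 by 35×25 → 5×25, cost 5·35·25 = 4375; (M1 × (M2 × M3)): 38×5 by 5×25 → 38×25, cost 38·5·25 = 4750; cumulative 9125. Total 9125.
Order II = ((M1 × M2) × M3): (M1 × M2): 38×5 by 5×35 → 38×35, cost 38·5·35 = 6650; ((M1 × M2) × M3): 38×35 by 35×25 → 38×25, cost 38·35·25 = 33250; cumulative 39900. Total 39900.
Difference: |9125 − 39900| = 30775.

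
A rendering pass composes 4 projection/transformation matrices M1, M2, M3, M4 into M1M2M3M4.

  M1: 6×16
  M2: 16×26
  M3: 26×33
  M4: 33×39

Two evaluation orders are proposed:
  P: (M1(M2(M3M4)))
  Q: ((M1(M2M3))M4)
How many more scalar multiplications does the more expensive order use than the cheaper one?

28812

Order P = (M1(M2(M3M4))): (M3M4): 26×33 by 33×39 → 26×39, cost 26·33·39 = 33462; (M2(M3M4)): 16×26 by 26×39 → 16×39, cost 16·26·39 = 16224; cumulative 49686; (M1(M2(M3M4))): 6×16 by 16×39 → 6×39, cost 6·16·39 = 3744; cumulative 53430. Total 53430.
Order Q = ((M1(M2M3))M4): (M2M3): 16×26 by 26×33 → 16×33, cost 16·26·33 = 13728; (M1(M2M3)): 6×16 by 16×33 → 6×33, cost 6·16·33 = 3168; cumulative 16896; ((M1(M2M3))M4): 6×33 by 33×39 → 6×39, cost 6·33·39 = 7722; cumulative 24618. Total 24618.
Difference: |53430 − 24618| = 28812.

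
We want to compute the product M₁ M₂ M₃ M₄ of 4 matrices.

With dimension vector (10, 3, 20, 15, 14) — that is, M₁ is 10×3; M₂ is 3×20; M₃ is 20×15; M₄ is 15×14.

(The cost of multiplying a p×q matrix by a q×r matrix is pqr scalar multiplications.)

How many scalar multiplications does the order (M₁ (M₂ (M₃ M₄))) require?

5460

(M₃ M₄): 20×15 by 15×14 → 20×14, cost 20·15·14 = 4200
(M₂ (M₃ M₄)): 3×20 by 20×14 → 3×14, cost 3·20·14 = 840; cumulative 5040
(M₁ (M₂ (M₃ M₄))): 10×3 by 3×14 → 10×14, cost 10·3·14 = 420; cumulative 5460
Total: 5460 scalar multiplications.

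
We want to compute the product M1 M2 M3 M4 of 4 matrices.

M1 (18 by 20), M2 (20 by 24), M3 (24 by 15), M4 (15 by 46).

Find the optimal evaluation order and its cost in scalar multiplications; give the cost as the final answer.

25020

Adjacent pairs: M1M2 = 18·20·24 = 8640; M2M3 = 20·24·15 = 7200; M3M4 = 24·15·46 = 16560.
Length 3: M1..M3: k=1: 0+7200+18·20·15=12600; k=2: 8640+0+18·24·15=15120 → min 12600 | M2..M4: k=2: 0+16560+20·24·46=38640; k=3: 7200+0+20·15·46=21000 → min 21000.
Length 4: M1..M4: k=1: 0+21000+18·20·46=37560; k=2: 8640+16560+18·24·46=45072; k=3: 12600+0+18·15·46=25020 → min 25020.
Optimal parenthesization: ((M1 (M2 M3)) M4) with cost 25020.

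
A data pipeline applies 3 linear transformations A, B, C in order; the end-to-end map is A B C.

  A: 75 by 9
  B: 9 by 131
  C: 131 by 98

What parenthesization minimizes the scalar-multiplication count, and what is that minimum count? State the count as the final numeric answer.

181692

(A (B C)): cost 181692.
((A B) C): cost 1051275.
Optimal: (A (B C)) with cost 181692.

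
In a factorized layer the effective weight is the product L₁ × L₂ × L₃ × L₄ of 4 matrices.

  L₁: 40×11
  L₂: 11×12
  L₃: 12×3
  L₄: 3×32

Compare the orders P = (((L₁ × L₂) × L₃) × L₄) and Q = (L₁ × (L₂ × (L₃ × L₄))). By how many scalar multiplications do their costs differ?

8896

Order P = (((L₁ × L₂) × L₃) × L₄): (L₁ × L₂): 40×11 by 11×12 → 40×12, cost 40·11·12 = 5280; ((L₁ × L₂) × L₃): 40×12 by 12×3 → 40×3, cost 40·12·3 = 1440; cumulative 6720; (((L₁ × L₂) × L₃) × L₄): 40×3 by 3×32 → 40×32, cost 40·3·32 = 3840; cumulative 10560. Total 10560.
Order Q = (L₁ × (L₂ × (L₃ × L₄))): (L₃ × L₄): 12×3 by 3×32 → 12×32, cost 12·3·32 = 1152; (L₂ × (L₃ × L₄)): 11×12 by 12×32 → 11×32, cost 11·12·32 = 4224; cumulative 5376; (L₁ × (L₂ × (L₃ × L₄))): 40×11 by 11×32 → 40×32, cost 40·11·32 = 14080; cumulative 19456. Total 19456.
Difference: |10560 − 19456| = 8896.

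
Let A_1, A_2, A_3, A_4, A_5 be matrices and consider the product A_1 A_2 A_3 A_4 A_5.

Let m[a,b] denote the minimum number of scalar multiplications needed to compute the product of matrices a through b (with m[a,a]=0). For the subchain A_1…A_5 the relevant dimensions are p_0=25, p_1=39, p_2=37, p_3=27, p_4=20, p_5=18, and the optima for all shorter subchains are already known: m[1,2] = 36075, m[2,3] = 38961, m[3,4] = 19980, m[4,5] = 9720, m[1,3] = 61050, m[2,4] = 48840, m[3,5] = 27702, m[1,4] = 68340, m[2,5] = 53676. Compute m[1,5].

m[1,5] = min over k∈[1,4] of m[1,k]+m[k+1,5]+p_{0}·p_k·p_{5}.
k=1: 0 + 53676 + 25·39·18 = 71226; k=2: 36075 + 27702 + 25·37·18 = 80427; k=3: 61050 + 9720 + 25·27·18 = 82920; k=4: 68340 + 0 + 25·20·18 = 77340.
Minimum: 71226 at k=1.

71226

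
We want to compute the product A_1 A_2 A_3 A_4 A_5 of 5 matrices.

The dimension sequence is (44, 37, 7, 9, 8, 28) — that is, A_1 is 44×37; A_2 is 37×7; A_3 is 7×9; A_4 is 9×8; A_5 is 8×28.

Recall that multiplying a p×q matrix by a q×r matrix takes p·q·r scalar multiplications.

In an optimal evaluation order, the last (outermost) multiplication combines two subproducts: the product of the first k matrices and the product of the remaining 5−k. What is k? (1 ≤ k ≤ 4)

2

Adjacent pairs: A_1A_2 = 44·37·7 = 11396; A_2A_3 = 37·7·9 = 2331; A_3A_4 = 7·9·8 = 504; A_4A_5 = 9·8·28 = 2016.
Length 3: A_1..A_3: k=1: 0+2331+44·37·9=16983; k=2: 11396+0+44·7·9=14168 → min 14168 | A_2..A_4: k=2: 0+504+37·7·8=2576; k=3: 2331+0+37·9·8=4995 → min 2576 | A_3..A_5: k=3: 0+2016+7·9·28=3780; k=4: 504+0+7·8·28=2072 → min 2072.
Length 4: A_1..A_4: k=1: 0+2576+44·37·8=15600; k=2: 11396+504+44·7·8=14364; k=3: 14168+0+44·9·8=17336 → min 14364 | A_2..A_5: k=2: 0+2072+37·7·28=9324; k=3: 2331+2016+37·9·28=13671; k=4: 2576+0+37·8·28=10864 → min 9324.
Top-level splits: k=1: (A_1..A_1)·(A_2..A_5) → 0+9324+44·37·28 = 54908; k=2: (A_1..A_2)·(A_3..A_5) → 11396+2072+44·7·28 = 22092; k=3: (A_1..A_3)·(A_4..A_5) → 14168+2016+44·9·28 = 27272; k=4: (A_1..A_4)·(A_5..A_5) → 14364+0+44·8·28 = 24220.
Best split is after A_2, i.e. k = 2.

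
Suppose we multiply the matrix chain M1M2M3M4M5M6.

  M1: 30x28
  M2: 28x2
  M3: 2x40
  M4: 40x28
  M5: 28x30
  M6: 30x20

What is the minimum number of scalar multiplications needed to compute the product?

8000

Adjacent pairs: M1M2 = 30·28·2 = 1680; M2M3 = 28·2·40 = 2240; M3M4 = 2·40·28 = 2240; M4M5 = 40·28·30 = 33600; M5M6 = 28·30·20 = 16800.
Length 3: M1..M3: k=1: 0+2240+30·28·40=35840; k=2: 1680+0+30·2·40=4080 → min 4080 | M2..M4: k=2: 0+2240+28·2·28=3808; k=3: 2240+0+28·40·28=33600 → min 3808 | M3..M5: k=3: 0+33600+2·40·30=36000; k=4: 2240+0+2·28·30=3920 → min 3920 | M4..M6: k=4: 0+16800+40·28·20=39200; k=5: 33600+0+40·30·20=57600 → min 39200.
Length 4: M1..M4: k=1: 0+3808+30·28·28=27328; k=2: 1680+2240+30·2·28=5600; k=3: 4080+0+30·40·28=37680 → min 5600 | M2..M5: k=2: 0+3920+28·2·30=5600; k=3: 2240+33600+28·40·30=69440; k=4: 3808+0+28·28·30=27328 → min 5600 | M3..M6: k=3: 0+39200+2·40·20=40800; k=4: 2240+16800+2·28·20=20160; k=5: 3920+0+2·30·20=5120 → min 5120.
Length 5: M1..M5: k=1: 0+5600+30·28·30=30800; k=2: 1680+3920+30·2·30=7400; k=3: 4080+33600+30·40·30=73680; k=4: 5600+0+30·28·30=30800 → min 7400 | M2..M6: k=2: 0+5120+28·2·20=6240; k=3: 2240+39200+28·40·20=63840; k=4: 3808+16800+28·28·20=36288; k=5: 5600+0+28·30·20=22400 → min 6240.
Length 6: M1..M6: k=1: 0+6240+30·28·20=23040; k=2: 1680+5120+30·2·20=8000; k=3: 4080+39200+30·40·20=67280; k=4: 5600+16800+30·28·20=39200; k=5: 7400+0+30·30·20=25400 → min 8000.
Optimal order: ((M1M2)(((M3M4)M5)M6)) with cost 8000.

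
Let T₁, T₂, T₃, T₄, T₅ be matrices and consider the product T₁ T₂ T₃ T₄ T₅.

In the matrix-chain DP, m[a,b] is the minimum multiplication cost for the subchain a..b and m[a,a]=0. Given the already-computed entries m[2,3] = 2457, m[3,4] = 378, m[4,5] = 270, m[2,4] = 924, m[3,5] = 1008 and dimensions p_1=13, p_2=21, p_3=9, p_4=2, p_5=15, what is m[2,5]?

1314

m[2,5] = min over k∈[2,4] of m[2,k]+m[k+1,5]+p_{1}·p_k·p_{5}.
k=2: 0 + 1008 + 13·21·15 = 5103; k=3: 2457 + 270 + 13·9·15 = 4482; k=4: 924 + 0 + 13·2·15 = 1314.
Minimum: 1314 at k=4.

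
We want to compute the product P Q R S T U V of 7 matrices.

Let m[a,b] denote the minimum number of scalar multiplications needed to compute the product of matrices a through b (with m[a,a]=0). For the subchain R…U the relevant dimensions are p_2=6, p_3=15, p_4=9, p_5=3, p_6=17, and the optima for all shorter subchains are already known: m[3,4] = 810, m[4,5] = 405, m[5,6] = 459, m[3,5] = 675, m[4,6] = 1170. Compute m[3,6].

981

m[3,6] = min over k∈[3,5] of m[3,k]+m[k+1,6]+p_{2}·p_k·p_{6}.
k=3: 0 + 1170 + 6·15·17 = 2700; k=4: 810 + 459 + 6·9·17 = 2187; k=5: 675 + 0 + 6·3·17 = 981.
Minimum: 981 at k=5.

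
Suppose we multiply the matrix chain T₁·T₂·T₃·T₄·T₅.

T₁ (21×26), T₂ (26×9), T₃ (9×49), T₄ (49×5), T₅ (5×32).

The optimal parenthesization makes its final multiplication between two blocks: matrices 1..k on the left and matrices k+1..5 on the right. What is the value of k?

4

Adjacent pairs: T₁T₂ = 21·26·9 = 4914; T₂T₃ = 26·9·49 = 11466; T₃T₄ = 9·49·5 = 2205; T₄T₅ = 49·5·32 = 7840.
Length 3: T₁..T₃: k=1: 0+11466+21·26·49=38220; k=2: 4914+0+21·9·49=14175 → min 14175 | T₂..T₄: k=2: 0+2205+26·9·5=3375; k=3: 11466+0+26·49·5=17836 → min 3375 | T₃..T₅: k=3: 0+7840+9·49·32=21952; k=4: 2205+0+9·5·32=3645 → min 3645.
Length 4: T₁..T₄: k=1: 0+3375+21·26·5=6105; k=2: 4914+2205+21·9·5=8064; k=3: 14175+0+21·49·5=19320 → min 6105 | T₂..T₅: k=2: 0+3645+26·9·32=11133; k=3: 11466+7840+26·49·32=60074; k=4: 3375+0+26·5·32=7535 → min 7535.
Top-level splits: k=1: (T₁..T₁)·(T₂..T₅) → 0+7535+21·26·32 = 25007; k=2: (T₁..T₂)·(T₃..T₅) → 4914+3645+21·9·32 = 14607; k=3: (T₁..T₃)·(T₄..T₅) → 14175+7840+21·49·32 = 54943; k=4: (T₁..T₄)·(T₅..T₅) → 6105+0+21·5·32 = 9465.
Best split is after T₄, i.e. k = 4.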